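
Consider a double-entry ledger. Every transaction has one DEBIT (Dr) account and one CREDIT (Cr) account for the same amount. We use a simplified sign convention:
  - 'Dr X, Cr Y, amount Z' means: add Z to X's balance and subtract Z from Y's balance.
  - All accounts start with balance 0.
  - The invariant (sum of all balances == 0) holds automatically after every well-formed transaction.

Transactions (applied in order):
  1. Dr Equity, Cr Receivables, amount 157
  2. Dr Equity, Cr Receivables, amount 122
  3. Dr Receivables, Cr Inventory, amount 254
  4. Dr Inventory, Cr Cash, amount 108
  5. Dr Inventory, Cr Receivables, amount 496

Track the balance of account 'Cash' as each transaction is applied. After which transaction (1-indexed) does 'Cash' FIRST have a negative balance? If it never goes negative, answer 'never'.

Answer: 4

Derivation:
After txn 1: Cash=0
After txn 2: Cash=0
After txn 3: Cash=0
After txn 4: Cash=-108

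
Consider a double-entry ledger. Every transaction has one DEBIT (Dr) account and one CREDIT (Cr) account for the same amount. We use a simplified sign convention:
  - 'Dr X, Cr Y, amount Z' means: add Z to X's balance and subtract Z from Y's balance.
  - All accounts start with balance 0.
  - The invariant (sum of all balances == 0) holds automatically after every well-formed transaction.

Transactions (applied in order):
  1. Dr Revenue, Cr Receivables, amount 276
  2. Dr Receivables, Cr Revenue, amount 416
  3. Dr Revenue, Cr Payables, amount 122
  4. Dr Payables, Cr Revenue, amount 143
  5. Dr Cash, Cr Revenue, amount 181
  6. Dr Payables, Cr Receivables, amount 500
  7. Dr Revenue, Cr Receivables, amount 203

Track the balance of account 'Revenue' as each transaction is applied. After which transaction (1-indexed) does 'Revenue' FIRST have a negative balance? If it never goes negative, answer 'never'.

After txn 1: Revenue=276
After txn 2: Revenue=-140

Answer: 2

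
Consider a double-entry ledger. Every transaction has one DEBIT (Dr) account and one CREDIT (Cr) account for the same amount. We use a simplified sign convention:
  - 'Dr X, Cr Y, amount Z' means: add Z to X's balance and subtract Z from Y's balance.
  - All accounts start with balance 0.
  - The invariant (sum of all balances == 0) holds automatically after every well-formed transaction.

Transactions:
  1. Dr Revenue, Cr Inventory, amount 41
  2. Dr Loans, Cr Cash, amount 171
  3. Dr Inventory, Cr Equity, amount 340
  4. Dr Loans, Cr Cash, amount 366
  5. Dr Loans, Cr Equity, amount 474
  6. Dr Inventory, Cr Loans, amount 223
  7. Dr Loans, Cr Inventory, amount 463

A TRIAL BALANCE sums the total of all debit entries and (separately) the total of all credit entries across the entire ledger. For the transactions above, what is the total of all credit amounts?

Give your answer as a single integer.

Answer: 2078

Derivation:
Txn 1: credit+=41
Txn 2: credit+=171
Txn 3: credit+=340
Txn 4: credit+=366
Txn 5: credit+=474
Txn 6: credit+=223
Txn 7: credit+=463
Total credits = 2078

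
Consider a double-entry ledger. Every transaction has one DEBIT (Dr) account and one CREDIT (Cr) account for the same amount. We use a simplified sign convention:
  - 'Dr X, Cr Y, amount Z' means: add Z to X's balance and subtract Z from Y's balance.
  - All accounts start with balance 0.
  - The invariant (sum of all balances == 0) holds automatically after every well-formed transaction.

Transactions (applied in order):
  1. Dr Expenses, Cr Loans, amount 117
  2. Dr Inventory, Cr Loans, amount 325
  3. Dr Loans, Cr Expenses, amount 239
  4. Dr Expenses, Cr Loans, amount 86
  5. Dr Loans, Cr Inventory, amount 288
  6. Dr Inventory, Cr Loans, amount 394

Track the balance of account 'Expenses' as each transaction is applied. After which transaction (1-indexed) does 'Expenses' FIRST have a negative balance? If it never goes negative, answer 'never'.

Answer: 3

Derivation:
After txn 1: Expenses=117
After txn 2: Expenses=117
After txn 3: Expenses=-122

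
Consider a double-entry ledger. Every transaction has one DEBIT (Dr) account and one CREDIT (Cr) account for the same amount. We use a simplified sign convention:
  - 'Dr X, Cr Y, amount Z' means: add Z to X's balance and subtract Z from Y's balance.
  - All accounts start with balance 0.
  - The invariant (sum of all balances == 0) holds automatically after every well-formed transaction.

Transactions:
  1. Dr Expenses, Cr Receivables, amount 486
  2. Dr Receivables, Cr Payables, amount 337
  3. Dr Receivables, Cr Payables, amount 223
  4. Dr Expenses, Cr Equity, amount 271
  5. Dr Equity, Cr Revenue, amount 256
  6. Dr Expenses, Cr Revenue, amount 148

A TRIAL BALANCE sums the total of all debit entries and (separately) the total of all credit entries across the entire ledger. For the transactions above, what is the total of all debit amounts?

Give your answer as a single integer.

Answer: 1721

Derivation:
Txn 1: debit+=486
Txn 2: debit+=337
Txn 3: debit+=223
Txn 4: debit+=271
Txn 5: debit+=256
Txn 6: debit+=148
Total debits = 1721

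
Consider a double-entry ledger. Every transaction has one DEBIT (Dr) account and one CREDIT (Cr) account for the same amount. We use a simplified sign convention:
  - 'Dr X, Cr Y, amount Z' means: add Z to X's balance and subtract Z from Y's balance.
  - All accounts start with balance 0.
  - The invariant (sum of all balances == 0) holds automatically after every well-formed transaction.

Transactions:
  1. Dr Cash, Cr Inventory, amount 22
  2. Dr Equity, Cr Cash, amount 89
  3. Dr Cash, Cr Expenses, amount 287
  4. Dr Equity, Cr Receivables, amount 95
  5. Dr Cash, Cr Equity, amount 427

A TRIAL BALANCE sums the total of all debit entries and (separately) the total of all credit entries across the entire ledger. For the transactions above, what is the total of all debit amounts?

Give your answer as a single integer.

Txn 1: debit+=22
Txn 2: debit+=89
Txn 3: debit+=287
Txn 4: debit+=95
Txn 5: debit+=427
Total debits = 920

Answer: 920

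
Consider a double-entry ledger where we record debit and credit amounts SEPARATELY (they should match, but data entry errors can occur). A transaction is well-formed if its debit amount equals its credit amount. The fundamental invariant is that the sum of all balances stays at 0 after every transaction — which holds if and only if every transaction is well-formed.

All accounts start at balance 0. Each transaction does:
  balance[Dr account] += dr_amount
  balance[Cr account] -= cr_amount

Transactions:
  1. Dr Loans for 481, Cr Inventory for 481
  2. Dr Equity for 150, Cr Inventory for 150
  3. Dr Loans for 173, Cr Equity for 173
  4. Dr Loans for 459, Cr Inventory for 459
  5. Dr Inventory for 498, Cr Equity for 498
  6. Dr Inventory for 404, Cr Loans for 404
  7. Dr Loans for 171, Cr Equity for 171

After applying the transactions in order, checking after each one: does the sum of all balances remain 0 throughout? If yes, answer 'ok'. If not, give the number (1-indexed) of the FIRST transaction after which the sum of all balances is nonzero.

Answer: ok

Derivation:
After txn 1: dr=481 cr=481 sum_balances=0
After txn 2: dr=150 cr=150 sum_balances=0
After txn 3: dr=173 cr=173 sum_balances=0
After txn 4: dr=459 cr=459 sum_balances=0
After txn 5: dr=498 cr=498 sum_balances=0
After txn 6: dr=404 cr=404 sum_balances=0
After txn 7: dr=171 cr=171 sum_balances=0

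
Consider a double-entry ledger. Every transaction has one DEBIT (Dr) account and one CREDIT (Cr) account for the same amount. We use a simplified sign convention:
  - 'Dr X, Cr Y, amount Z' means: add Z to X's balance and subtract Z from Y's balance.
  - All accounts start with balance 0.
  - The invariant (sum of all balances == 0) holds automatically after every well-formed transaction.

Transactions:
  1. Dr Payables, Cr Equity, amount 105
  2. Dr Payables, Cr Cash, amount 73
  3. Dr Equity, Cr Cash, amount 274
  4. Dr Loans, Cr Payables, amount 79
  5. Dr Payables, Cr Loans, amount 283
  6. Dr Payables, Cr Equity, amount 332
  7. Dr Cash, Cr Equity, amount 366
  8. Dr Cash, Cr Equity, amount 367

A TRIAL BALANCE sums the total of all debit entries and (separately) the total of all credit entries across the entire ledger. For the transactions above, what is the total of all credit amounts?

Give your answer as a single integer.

Answer: 1879

Derivation:
Txn 1: credit+=105
Txn 2: credit+=73
Txn 3: credit+=274
Txn 4: credit+=79
Txn 5: credit+=283
Txn 6: credit+=332
Txn 7: credit+=366
Txn 8: credit+=367
Total credits = 1879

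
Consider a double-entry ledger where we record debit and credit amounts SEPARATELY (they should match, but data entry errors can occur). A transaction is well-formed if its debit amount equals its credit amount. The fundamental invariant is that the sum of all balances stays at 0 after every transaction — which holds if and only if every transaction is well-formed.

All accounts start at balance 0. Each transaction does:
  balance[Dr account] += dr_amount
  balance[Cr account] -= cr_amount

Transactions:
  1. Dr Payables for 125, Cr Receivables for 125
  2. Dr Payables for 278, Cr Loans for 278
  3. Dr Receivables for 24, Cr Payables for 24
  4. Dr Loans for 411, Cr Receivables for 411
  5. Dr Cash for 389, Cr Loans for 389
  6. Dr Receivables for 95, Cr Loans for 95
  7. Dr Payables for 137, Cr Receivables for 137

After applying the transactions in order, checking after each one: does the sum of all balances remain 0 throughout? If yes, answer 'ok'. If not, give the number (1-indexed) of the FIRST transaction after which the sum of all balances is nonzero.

Answer: ok

Derivation:
After txn 1: dr=125 cr=125 sum_balances=0
After txn 2: dr=278 cr=278 sum_balances=0
After txn 3: dr=24 cr=24 sum_balances=0
After txn 4: dr=411 cr=411 sum_balances=0
After txn 5: dr=389 cr=389 sum_balances=0
After txn 6: dr=95 cr=95 sum_balances=0
After txn 7: dr=137 cr=137 sum_balances=0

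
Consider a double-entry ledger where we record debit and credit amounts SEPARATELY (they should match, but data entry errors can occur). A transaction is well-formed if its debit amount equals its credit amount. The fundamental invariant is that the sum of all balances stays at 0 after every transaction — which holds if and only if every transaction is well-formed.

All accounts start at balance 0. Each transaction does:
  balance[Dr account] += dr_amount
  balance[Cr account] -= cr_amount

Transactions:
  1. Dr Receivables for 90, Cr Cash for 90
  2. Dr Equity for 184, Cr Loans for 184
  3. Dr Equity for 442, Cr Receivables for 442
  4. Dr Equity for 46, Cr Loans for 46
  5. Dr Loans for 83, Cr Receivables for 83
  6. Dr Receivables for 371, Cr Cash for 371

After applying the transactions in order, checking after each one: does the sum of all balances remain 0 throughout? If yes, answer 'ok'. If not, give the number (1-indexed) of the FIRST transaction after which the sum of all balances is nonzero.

Answer: ok

Derivation:
After txn 1: dr=90 cr=90 sum_balances=0
After txn 2: dr=184 cr=184 sum_balances=0
After txn 3: dr=442 cr=442 sum_balances=0
After txn 4: dr=46 cr=46 sum_balances=0
After txn 5: dr=83 cr=83 sum_balances=0
After txn 6: dr=371 cr=371 sum_balances=0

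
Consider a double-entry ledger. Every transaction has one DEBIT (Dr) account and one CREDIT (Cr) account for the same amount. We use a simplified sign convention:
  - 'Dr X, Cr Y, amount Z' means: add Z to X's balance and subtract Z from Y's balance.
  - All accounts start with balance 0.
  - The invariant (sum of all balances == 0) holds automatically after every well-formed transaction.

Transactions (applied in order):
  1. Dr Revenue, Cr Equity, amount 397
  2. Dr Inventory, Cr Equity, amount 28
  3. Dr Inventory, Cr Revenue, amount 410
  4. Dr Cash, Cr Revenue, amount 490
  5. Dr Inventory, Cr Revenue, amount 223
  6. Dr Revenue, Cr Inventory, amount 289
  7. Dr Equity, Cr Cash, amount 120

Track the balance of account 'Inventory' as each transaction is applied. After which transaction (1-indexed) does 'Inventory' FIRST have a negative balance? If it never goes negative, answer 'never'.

After txn 1: Inventory=0
After txn 2: Inventory=28
After txn 3: Inventory=438
After txn 4: Inventory=438
After txn 5: Inventory=661
After txn 6: Inventory=372
After txn 7: Inventory=372

Answer: never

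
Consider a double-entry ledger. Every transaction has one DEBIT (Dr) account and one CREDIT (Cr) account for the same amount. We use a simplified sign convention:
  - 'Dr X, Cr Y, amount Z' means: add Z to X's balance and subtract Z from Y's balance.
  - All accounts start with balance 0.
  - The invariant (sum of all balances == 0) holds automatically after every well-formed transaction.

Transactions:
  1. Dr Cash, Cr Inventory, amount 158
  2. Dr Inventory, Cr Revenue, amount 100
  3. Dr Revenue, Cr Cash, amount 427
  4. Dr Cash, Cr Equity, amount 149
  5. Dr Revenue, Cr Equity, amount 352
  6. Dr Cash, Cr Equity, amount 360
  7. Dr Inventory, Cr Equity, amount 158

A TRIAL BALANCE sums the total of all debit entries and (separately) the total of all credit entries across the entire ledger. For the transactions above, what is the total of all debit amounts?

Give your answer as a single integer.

Answer: 1704

Derivation:
Txn 1: debit+=158
Txn 2: debit+=100
Txn 3: debit+=427
Txn 4: debit+=149
Txn 5: debit+=352
Txn 6: debit+=360
Txn 7: debit+=158
Total debits = 1704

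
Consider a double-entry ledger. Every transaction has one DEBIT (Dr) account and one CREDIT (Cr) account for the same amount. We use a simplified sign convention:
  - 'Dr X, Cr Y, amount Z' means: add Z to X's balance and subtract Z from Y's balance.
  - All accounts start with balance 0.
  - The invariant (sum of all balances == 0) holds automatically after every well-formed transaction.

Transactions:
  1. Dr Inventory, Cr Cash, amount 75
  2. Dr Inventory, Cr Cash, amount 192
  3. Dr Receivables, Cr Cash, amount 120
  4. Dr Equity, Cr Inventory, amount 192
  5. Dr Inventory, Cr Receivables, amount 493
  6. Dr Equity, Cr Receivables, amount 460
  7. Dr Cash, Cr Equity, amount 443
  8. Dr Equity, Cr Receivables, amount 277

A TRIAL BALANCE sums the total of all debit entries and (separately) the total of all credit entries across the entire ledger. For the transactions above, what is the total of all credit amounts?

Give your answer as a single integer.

Answer: 2252

Derivation:
Txn 1: credit+=75
Txn 2: credit+=192
Txn 3: credit+=120
Txn 4: credit+=192
Txn 5: credit+=493
Txn 6: credit+=460
Txn 7: credit+=443
Txn 8: credit+=277
Total credits = 2252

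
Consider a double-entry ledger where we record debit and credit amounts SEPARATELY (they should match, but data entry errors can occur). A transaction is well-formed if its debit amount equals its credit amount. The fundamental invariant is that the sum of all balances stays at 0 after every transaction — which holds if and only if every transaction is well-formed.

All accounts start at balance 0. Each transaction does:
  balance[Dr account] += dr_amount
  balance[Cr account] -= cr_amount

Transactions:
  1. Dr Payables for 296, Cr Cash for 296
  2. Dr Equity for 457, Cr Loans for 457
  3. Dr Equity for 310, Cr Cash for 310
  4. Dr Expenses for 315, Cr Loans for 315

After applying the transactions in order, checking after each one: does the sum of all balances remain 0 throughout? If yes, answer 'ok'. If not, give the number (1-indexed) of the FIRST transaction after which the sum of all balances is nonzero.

Answer: ok

Derivation:
After txn 1: dr=296 cr=296 sum_balances=0
After txn 2: dr=457 cr=457 sum_balances=0
After txn 3: dr=310 cr=310 sum_balances=0
After txn 4: dr=315 cr=315 sum_balances=0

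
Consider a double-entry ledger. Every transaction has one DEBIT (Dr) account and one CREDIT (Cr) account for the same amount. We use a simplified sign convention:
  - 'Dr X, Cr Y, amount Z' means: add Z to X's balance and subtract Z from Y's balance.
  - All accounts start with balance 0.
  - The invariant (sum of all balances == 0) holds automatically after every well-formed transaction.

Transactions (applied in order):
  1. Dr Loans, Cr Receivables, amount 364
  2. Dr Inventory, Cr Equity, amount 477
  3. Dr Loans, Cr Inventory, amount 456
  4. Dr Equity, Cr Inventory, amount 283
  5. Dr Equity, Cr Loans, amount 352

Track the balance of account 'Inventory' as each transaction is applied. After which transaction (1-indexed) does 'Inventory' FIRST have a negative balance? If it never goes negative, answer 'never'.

Answer: 4

Derivation:
After txn 1: Inventory=0
After txn 2: Inventory=477
After txn 3: Inventory=21
After txn 4: Inventory=-262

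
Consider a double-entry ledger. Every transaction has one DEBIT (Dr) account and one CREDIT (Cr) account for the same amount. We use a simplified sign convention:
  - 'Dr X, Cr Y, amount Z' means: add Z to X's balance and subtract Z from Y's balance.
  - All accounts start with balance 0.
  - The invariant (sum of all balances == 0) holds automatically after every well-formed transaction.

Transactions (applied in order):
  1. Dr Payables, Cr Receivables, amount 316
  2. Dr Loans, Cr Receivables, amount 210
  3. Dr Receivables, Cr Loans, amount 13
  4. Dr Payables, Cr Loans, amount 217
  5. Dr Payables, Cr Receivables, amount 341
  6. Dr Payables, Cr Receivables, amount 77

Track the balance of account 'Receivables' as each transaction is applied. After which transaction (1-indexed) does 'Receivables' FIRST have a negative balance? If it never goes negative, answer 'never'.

After txn 1: Receivables=-316

Answer: 1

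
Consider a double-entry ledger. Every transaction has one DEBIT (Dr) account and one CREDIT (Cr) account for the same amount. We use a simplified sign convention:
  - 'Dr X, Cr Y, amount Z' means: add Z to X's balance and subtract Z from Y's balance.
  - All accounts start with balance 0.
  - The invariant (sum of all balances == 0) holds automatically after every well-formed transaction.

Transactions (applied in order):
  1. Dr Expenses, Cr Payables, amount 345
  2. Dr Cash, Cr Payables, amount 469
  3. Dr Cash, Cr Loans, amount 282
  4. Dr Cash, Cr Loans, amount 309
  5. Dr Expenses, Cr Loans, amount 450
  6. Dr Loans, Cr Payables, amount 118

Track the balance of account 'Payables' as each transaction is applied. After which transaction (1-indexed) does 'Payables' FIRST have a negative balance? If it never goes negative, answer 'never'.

Answer: 1

Derivation:
After txn 1: Payables=-345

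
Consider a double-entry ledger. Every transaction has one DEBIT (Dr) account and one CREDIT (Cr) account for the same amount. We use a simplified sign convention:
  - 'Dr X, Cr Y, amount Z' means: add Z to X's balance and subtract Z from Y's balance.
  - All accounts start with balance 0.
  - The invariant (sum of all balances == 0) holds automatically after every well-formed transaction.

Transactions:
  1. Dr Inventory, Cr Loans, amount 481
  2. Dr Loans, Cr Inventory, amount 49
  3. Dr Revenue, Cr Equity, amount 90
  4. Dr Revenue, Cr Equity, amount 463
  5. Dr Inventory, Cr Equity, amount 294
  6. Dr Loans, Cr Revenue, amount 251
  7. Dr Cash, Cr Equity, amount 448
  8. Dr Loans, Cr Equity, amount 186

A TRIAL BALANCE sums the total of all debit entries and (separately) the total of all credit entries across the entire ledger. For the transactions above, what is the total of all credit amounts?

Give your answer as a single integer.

Txn 1: credit+=481
Txn 2: credit+=49
Txn 3: credit+=90
Txn 4: credit+=463
Txn 5: credit+=294
Txn 6: credit+=251
Txn 7: credit+=448
Txn 8: credit+=186
Total credits = 2262

Answer: 2262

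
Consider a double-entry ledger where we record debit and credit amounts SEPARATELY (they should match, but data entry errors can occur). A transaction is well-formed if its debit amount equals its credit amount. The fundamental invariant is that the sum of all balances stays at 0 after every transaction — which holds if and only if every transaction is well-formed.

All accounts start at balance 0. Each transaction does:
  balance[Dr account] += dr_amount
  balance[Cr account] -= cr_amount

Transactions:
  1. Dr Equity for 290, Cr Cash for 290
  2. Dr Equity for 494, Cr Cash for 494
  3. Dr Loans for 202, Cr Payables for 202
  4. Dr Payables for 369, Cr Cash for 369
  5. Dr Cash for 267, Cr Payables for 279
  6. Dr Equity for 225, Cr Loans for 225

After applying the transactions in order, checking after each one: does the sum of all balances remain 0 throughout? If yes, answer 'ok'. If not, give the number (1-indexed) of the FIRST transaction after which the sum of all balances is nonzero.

After txn 1: dr=290 cr=290 sum_balances=0
After txn 2: dr=494 cr=494 sum_balances=0
After txn 3: dr=202 cr=202 sum_balances=0
After txn 4: dr=369 cr=369 sum_balances=0
After txn 5: dr=267 cr=279 sum_balances=-12
After txn 6: dr=225 cr=225 sum_balances=-12

Answer: 5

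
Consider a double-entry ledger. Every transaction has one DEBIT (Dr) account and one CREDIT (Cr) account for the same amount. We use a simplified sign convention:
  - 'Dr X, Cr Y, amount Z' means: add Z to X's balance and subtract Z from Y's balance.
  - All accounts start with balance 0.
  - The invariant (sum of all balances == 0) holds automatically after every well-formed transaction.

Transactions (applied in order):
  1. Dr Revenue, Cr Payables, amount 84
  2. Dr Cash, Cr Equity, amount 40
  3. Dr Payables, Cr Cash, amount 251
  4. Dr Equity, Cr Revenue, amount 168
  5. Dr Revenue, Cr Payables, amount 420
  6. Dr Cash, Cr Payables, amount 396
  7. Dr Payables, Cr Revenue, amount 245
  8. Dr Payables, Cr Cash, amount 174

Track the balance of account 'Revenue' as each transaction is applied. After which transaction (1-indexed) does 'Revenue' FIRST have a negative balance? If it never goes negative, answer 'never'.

After txn 1: Revenue=84
After txn 2: Revenue=84
After txn 3: Revenue=84
After txn 4: Revenue=-84

Answer: 4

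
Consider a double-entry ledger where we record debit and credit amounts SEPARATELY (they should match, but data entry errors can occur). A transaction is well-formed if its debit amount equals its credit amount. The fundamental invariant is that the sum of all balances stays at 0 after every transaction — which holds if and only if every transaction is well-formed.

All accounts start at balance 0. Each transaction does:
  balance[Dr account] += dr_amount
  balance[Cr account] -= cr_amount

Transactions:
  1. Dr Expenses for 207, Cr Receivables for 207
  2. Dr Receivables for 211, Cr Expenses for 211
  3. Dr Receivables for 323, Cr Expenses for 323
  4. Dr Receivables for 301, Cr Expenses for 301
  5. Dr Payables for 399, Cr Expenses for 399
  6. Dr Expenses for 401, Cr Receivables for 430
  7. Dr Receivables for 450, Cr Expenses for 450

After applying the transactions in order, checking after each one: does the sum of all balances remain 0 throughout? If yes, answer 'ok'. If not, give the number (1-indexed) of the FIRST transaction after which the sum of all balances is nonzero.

Answer: 6

Derivation:
After txn 1: dr=207 cr=207 sum_balances=0
After txn 2: dr=211 cr=211 sum_balances=0
After txn 3: dr=323 cr=323 sum_balances=0
After txn 4: dr=301 cr=301 sum_balances=0
After txn 5: dr=399 cr=399 sum_balances=0
After txn 6: dr=401 cr=430 sum_balances=-29
After txn 7: dr=450 cr=450 sum_balances=-29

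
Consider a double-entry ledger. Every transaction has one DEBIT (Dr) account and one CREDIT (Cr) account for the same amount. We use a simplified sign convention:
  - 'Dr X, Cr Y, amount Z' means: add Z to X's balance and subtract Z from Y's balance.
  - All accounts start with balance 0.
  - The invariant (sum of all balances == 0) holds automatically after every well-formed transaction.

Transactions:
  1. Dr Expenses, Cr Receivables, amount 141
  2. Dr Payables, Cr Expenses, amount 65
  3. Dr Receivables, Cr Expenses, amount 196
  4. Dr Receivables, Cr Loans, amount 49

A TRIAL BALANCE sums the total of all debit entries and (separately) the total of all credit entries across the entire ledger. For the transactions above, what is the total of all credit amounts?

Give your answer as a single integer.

Answer: 451

Derivation:
Txn 1: credit+=141
Txn 2: credit+=65
Txn 3: credit+=196
Txn 4: credit+=49
Total credits = 451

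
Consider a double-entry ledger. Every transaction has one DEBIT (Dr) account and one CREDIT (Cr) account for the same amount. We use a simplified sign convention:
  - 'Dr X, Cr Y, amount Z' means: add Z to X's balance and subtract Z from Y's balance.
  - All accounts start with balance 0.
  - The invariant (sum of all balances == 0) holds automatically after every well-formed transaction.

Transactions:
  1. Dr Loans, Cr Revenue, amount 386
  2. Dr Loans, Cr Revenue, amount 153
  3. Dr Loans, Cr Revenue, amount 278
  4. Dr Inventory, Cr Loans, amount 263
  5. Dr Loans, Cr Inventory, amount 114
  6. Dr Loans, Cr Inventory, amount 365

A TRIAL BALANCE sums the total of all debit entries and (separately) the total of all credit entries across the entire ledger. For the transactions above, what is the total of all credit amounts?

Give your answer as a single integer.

Txn 1: credit+=386
Txn 2: credit+=153
Txn 3: credit+=278
Txn 4: credit+=263
Txn 5: credit+=114
Txn 6: credit+=365
Total credits = 1559

Answer: 1559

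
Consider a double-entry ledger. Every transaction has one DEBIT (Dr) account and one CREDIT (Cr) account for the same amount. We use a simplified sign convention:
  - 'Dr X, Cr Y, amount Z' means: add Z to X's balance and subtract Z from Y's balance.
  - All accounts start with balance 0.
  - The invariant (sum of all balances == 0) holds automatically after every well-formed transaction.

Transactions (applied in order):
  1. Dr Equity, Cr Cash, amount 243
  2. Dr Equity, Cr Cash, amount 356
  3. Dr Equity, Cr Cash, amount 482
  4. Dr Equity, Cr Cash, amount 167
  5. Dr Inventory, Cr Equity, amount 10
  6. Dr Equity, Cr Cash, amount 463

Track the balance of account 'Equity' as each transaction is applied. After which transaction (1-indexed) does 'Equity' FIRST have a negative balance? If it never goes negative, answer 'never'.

Answer: never

Derivation:
After txn 1: Equity=243
After txn 2: Equity=599
After txn 3: Equity=1081
After txn 4: Equity=1248
After txn 5: Equity=1238
After txn 6: Equity=1701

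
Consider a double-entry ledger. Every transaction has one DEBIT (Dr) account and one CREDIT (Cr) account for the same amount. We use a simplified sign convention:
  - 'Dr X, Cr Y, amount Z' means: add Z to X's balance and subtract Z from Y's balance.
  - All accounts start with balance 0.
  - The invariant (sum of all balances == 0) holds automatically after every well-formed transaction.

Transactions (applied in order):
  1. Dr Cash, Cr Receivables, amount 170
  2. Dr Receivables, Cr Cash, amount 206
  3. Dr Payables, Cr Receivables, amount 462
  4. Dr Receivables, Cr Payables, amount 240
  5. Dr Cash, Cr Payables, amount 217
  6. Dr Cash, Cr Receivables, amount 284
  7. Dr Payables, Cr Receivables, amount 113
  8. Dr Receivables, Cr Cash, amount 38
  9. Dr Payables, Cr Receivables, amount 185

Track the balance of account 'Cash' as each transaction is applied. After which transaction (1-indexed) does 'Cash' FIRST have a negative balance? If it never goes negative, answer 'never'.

Answer: 2

Derivation:
After txn 1: Cash=170
After txn 2: Cash=-36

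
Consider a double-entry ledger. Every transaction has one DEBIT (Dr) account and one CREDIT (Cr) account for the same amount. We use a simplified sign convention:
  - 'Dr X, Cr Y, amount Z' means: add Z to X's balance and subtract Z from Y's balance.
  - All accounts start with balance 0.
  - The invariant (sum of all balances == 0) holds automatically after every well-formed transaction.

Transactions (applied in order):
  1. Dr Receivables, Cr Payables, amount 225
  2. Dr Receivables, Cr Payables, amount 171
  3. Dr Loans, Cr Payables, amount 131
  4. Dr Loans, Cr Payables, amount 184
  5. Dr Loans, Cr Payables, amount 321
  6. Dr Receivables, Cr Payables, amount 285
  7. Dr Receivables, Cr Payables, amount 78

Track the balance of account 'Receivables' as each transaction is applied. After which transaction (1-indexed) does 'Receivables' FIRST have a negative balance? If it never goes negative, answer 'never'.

After txn 1: Receivables=225
After txn 2: Receivables=396
After txn 3: Receivables=396
After txn 4: Receivables=396
After txn 5: Receivables=396
After txn 6: Receivables=681
After txn 7: Receivables=759

Answer: never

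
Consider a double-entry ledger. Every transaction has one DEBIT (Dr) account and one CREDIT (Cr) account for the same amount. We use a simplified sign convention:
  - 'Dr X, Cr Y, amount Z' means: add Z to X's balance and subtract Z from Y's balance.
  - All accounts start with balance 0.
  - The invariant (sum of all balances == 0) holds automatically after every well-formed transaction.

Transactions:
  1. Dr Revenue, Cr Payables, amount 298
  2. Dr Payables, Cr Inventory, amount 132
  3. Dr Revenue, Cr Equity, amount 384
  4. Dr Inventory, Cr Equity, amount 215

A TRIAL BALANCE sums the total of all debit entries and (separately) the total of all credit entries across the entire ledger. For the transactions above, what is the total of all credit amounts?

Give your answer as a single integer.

Txn 1: credit+=298
Txn 2: credit+=132
Txn 3: credit+=384
Txn 4: credit+=215
Total credits = 1029

Answer: 1029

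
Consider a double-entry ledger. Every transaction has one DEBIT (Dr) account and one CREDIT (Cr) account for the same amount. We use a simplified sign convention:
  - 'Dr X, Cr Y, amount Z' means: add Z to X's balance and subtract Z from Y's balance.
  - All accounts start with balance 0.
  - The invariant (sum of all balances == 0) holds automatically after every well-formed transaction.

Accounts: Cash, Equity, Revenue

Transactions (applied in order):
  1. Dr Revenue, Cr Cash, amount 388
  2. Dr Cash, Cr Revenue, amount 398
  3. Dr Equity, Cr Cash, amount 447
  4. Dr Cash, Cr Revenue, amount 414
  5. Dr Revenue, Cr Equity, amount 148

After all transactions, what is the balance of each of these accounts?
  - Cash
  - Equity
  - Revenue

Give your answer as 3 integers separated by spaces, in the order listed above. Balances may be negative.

Answer: -23 299 -276

Derivation:
After txn 1 (Dr Revenue, Cr Cash, amount 388): Cash=-388 Revenue=388
After txn 2 (Dr Cash, Cr Revenue, amount 398): Cash=10 Revenue=-10
After txn 3 (Dr Equity, Cr Cash, amount 447): Cash=-437 Equity=447 Revenue=-10
After txn 4 (Dr Cash, Cr Revenue, amount 414): Cash=-23 Equity=447 Revenue=-424
After txn 5 (Dr Revenue, Cr Equity, amount 148): Cash=-23 Equity=299 Revenue=-276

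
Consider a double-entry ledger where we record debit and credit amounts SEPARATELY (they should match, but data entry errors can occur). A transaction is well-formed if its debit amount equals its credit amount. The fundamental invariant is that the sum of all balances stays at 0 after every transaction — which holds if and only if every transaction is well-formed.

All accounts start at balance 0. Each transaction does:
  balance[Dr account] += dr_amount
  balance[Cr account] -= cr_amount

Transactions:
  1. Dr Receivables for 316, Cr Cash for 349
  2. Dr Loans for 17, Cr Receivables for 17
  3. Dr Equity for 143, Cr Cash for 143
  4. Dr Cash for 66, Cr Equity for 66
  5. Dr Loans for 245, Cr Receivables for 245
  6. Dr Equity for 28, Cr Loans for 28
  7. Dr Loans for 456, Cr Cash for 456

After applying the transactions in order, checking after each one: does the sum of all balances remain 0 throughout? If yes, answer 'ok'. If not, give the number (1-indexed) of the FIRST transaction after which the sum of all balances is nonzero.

Answer: 1

Derivation:
After txn 1: dr=316 cr=349 sum_balances=-33
After txn 2: dr=17 cr=17 sum_balances=-33
After txn 3: dr=143 cr=143 sum_balances=-33
After txn 4: dr=66 cr=66 sum_balances=-33
After txn 5: dr=245 cr=245 sum_balances=-33
After txn 6: dr=28 cr=28 sum_balances=-33
After txn 7: dr=456 cr=456 sum_balances=-33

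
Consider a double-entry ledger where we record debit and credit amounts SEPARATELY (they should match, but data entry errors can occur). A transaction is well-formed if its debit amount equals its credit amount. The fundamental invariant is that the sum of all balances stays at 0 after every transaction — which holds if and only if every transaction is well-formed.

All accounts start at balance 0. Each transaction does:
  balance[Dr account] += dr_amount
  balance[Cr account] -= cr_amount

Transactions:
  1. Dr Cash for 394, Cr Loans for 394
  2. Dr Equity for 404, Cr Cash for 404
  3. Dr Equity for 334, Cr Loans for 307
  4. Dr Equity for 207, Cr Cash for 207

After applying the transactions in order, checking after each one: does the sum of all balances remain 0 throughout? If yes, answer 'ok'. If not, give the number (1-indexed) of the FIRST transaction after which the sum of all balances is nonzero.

After txn 1: dr=394 cr=394 sum_balances=0
After txn 2: dr=404 cr=404 sum_balances=0
After txn 3: dr=334 cr=307 sum_balances=27
After txn 4: dr=207 cr=207 sum_balances=27

Answer: 3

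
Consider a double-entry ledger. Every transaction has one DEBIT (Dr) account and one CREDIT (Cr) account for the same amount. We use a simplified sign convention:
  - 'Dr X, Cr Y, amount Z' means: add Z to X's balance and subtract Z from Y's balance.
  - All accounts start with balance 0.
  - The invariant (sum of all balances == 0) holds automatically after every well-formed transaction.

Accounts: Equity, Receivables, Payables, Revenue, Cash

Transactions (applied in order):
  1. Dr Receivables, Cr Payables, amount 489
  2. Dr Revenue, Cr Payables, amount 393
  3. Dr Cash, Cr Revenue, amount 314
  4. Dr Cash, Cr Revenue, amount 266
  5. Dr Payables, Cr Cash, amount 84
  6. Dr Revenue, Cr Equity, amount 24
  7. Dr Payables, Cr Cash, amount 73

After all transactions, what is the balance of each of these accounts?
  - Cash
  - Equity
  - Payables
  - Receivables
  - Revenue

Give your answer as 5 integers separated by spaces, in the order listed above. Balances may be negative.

Answer: 423 -24 -725 489 -163

Derivation:
After txn 1 (Dr Receivables, Cr Payables, amount 489): Payables=-489 Receivables=489
After txn 2 (Dr Revenue, Cr Payables, amount 393): Payables=-882 Receivables=489 Revenue=393
After txn 3 (Dr Cash, Cr Revenue, amount 314): Cash=314 Payables=-882 Receivables=489 Revenue=79
After txn 4 (Dr Cash, Cr Revenue, amount 266): Cash=580 Payables=-882 Receivables=489 Revenue=-187
After txn 5 (Dr Payables, Cr Cash, amount 84): Cash=496 Payables=-798 Receivables=489 Revenue=-187
After txn 6 (Dr Revenue, Cr Equity, amount 24): Cash=496 Equity=-24 Payables=-798 Receivables=489 Revenue=-163
After txn 7 (Dr Payables, Cr Cash, amount 73): Cash=423 Equity=-24 Payables=-725 Receivables=489 Revenue=-163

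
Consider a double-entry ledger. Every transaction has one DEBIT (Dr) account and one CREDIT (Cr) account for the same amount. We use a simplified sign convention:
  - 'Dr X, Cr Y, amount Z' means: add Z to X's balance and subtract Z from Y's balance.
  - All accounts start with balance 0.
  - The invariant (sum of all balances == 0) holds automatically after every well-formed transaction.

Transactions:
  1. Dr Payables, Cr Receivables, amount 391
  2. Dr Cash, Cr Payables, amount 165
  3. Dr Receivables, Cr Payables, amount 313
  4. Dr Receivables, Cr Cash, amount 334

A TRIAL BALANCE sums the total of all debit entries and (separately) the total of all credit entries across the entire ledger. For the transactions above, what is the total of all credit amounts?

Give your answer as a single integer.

Txn 1: credit+=391
Txn 2: credit+=165
Txn 3: credit+=313
Txn 4: credit+=334
Total credits = 1203

Answer: 1203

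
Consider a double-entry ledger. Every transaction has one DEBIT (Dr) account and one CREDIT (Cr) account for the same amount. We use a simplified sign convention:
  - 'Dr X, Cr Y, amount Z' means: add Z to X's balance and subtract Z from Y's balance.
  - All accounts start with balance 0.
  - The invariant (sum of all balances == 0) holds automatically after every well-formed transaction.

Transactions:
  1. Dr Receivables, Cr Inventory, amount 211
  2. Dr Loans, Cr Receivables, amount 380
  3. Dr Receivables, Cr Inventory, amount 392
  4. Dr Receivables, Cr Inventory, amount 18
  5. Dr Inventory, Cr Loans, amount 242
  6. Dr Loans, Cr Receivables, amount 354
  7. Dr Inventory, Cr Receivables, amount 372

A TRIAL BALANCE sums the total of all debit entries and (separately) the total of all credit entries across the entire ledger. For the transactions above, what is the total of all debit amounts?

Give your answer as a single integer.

Txn 1: debit+=211
Txn 2: debit+=380
Txn 3: debit+=392
Txn 4: debit+=18
Txn 5: debit+=242
Txn 6: debit+=354
Txn 7: debit+=372
Total debits = 1969

Answer: 1969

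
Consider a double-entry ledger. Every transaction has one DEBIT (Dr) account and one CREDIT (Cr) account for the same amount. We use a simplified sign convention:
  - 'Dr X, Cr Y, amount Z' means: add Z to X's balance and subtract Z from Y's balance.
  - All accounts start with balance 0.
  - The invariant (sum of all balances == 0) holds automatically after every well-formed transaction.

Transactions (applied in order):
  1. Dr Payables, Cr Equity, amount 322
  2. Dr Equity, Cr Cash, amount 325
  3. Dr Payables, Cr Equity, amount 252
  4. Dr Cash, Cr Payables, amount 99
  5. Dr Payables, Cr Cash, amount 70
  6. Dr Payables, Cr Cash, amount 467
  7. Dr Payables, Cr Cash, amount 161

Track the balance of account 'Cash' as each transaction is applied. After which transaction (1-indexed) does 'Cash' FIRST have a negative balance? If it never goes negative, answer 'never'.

Answer: 2

Derivation:
After txn 1: Cash=0
After txn 2: Cash=-325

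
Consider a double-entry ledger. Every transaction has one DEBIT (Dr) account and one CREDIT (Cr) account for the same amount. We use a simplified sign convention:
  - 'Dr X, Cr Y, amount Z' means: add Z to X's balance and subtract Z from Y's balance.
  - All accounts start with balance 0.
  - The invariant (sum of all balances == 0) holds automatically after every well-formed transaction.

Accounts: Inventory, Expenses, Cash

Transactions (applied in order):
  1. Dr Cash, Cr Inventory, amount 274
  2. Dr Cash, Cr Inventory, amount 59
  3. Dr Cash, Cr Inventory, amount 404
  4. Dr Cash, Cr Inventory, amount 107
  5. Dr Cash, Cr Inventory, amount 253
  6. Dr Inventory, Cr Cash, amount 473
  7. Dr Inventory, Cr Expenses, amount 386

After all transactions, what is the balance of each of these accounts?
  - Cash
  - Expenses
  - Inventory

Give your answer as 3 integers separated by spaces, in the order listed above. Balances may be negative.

After txn 1 (Dr Cash, Cr Inventory, amount 274): Cash=274 Inventory=-274
After txn 2 (Dr Cash, Cr Inventory, amount 59): Cash=333 Inventory=-333
After txn 3 (Dr Cash, Cr Inventory, amount 404): Cash=737 Inventory=-737
After txn 4 (Dr Cash, Cr Inventory, amount 107): Cash=844 Inventory=-844
After txn 5 (Dr Cash, Cr Inventory, amount 253): Cash=1097 Inventory=-1097
After txn 6 (Dr Inventory, Cr Cash, amount 473): Cash=624 Inventory=-624
After txn 7 (Dr Inventory, Cr Expenses, amount 386): Cash=624 Expenses=-386 Inventory=-238

Answer: 624 -386 -238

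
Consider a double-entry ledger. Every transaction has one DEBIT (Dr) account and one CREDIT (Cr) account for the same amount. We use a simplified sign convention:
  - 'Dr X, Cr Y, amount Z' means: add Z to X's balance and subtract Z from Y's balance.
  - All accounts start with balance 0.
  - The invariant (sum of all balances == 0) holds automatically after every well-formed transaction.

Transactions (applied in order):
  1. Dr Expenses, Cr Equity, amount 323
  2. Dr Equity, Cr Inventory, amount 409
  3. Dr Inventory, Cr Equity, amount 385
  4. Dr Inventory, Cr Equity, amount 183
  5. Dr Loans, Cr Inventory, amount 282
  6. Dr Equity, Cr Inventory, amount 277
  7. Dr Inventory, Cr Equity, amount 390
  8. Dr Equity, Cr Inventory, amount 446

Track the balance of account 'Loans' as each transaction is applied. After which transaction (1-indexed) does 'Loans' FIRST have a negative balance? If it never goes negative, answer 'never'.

Answer: never

Derivation:
After txn 1: Loans=0
After txn 2: Loans=0
After txn 3: Loans=0
After txn 4: Loans=0
After txn 5: Loans=282
After txn 6: Loans=282
After txn 7: Loans=282
After txn 8: Loans=282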